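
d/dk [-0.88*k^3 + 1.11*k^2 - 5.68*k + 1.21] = -2.64*k^2 + 2.22*k - 5.68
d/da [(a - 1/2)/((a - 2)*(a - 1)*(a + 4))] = (-2*a^3 + a^2/2 + a + 3)/(a^6 + 2*a^5 - 19*a^4 - 4*a^3 + 116*a^2 - 160*a + 64)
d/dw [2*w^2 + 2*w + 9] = 4*w + 2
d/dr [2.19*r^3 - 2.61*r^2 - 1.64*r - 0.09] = 6.57*r^2 - 5.22*r - 1.64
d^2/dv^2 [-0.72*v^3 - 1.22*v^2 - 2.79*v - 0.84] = -4.32*v - 2.44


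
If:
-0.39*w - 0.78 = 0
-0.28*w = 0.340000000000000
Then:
No Solution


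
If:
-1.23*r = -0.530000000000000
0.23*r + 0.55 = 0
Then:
No Solution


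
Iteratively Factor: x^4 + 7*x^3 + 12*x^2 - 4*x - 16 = (x + 4)*(x^3 + 3*x^2 - 4) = (x - 1)*(x + 4)*(x^2 + 4*x + 4) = (x - 1)*(x + 2)*(x + 4)*(x + 2)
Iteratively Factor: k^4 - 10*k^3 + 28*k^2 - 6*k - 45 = (k - 3)*(k^3 - 7*k^2 + 7*k + 15) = (k - 5)*(k - 3)*(k^2 - 2*k - 3) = (k - 5)*(k - 3)*(k + 1)*(k - 3)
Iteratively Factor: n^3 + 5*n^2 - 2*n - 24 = (n + 4)*(n^2 + n - 6) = (n + 3)*(n + 4)*(n - 2)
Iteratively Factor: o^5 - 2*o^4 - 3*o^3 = (o + 1)*(o^4 - 3*o^3) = o*(o + 1)*(o^3 - 3*o^2) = o^2*(o + 1)*(o^2 - 3*o) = o^3*(o + 1)*(o - 3)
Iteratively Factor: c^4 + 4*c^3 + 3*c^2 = (c + 1)*(c^3 + 3*c^2) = c*(c + 1)*(c^2 + 3*c) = c*(c + 1)*(c + 3)*(c)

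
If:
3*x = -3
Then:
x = -1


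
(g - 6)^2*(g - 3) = g^3 - 15*g^2 + 72*g - 108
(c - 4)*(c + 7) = c^2 + 3*c - 28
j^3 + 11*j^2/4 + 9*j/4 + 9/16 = (j + 1/2)*(j + 3/4)*(j + 3/2)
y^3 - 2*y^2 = y^2*(y - 2)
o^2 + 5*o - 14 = (o - 2)*(o + 7)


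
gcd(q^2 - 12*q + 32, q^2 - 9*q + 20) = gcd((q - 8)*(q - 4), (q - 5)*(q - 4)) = q - 4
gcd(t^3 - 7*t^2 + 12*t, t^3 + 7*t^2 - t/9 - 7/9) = 1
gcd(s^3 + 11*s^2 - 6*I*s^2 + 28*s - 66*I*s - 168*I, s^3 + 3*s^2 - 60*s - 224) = s^2 + 11*s + 28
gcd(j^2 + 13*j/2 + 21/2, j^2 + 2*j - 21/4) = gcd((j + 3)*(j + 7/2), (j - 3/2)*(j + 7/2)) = j + 7/2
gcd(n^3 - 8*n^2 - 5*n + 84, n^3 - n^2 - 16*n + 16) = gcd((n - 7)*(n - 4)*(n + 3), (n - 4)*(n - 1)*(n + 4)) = n - 4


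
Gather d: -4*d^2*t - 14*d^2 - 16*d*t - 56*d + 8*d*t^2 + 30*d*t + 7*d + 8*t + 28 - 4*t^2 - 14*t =d^2*(-4*t - 14) + d*(8*t^2 + 14*t - 49) - 4*t^2 - 6*t + 28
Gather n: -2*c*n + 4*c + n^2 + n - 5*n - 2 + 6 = 4*c + n^2 + n*(-2*c - 4) + 4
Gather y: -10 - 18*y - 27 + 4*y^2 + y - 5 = 4*y^2 - 17*y - 42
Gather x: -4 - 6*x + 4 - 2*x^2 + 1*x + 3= -2*x^2 - 5*x + 3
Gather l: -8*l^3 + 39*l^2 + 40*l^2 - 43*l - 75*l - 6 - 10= -8*l^3 + 79*l^2 - 118*l - 16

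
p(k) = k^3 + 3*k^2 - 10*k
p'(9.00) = 287.00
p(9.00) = 882.00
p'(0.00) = -10.00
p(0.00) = 0.00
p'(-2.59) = -5.42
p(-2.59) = 28.65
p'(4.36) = 73.19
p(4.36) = 96.31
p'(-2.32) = -7.77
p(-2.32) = 26.86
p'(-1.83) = -10.93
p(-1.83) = 22.22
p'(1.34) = 3.43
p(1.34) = -5.61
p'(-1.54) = -12.13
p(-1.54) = 18.86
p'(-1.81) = -11.03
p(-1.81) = 22.00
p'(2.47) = 23.12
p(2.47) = 8.67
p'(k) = 3*k^2 + 6*k - 10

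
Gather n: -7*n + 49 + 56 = 105 - 7*n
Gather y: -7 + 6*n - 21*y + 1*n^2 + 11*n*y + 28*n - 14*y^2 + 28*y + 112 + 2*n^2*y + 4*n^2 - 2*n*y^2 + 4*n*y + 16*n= 5*n^2 + 50*n + y^2*(-2*n - 14) + y*(2*n^2 + 15*n + 7) + 105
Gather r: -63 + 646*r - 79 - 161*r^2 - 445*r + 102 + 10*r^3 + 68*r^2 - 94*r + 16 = 10*r^3 - 93*r^2 + 107*r - 24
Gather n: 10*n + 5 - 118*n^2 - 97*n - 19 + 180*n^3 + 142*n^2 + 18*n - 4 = 180*n^3 + 24*n^2 - 69*n - 18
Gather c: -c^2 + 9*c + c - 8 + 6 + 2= -c^2 + 10*c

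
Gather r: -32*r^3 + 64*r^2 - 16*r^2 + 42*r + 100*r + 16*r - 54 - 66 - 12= -32*r^3 + 48*r^2 + 158*r - 132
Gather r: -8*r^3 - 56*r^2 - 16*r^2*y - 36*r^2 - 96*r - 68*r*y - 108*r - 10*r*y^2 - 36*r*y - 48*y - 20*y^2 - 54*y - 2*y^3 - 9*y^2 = -8*r^3 + r^2*(-16*y - 92) + r*(-10*y^2 - 104*y - 204) - 2*y^3 - 29*y^2 - 102*y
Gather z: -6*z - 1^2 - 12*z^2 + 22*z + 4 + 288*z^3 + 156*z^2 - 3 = 288*z^3 + 144*z^2 + 16*z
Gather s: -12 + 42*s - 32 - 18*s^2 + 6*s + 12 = -18*s^2 + 48*s - 32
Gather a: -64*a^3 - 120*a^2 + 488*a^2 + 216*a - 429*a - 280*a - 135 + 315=-64*a^3 + 368*a^2 - 493*a + 180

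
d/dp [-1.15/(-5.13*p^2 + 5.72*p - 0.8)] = (6.578 - 11.799*p)/(5.13*p^2 - 5.72*p + 0.8)^2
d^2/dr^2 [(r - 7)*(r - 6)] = 2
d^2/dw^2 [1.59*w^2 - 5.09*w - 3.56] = 3.18000000000000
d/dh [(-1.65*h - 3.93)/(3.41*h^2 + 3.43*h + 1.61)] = (5.6265*h^2 + 26.8026*h + 10.8234)/(11.6281*h^4 + 23.3926*h^3 + 22.7451*h^2 + 11.0446*h + 2.5921)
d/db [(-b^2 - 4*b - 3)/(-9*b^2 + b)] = (-37*b^2 - 54*b + 3)/(b^2*(81*b^2 - 18*b + 1))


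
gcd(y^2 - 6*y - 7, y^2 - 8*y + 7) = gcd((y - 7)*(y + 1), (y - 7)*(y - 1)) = y - 7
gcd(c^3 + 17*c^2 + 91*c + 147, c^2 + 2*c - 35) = c + 7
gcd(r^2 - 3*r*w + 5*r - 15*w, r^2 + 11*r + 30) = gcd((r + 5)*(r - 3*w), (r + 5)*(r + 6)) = r + 5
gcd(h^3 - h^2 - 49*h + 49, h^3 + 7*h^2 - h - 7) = h^2 + 6*h - 7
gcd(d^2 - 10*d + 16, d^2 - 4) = d - 2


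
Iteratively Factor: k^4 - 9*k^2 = (k)*(k^3 - 9*k) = k*(k - 3)*(k^2 + 3*k) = k^2*(k - 3)*(k + 3)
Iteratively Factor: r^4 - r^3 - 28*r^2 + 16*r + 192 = (r + 4)*(r^3 - 5*r^2 - 8*r + 48) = (r - 4)*(r + 4)*(r^2 - r - 12) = (r - 4)*(r + 3)*(r + 4)*(r - 4)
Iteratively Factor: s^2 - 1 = (s + 1)*(s - 1)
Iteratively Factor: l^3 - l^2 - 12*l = (l - 4)*(l^2 + 3*l) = l*(l - 4)*(l + 3)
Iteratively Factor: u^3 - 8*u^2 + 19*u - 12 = (u - 4)*(u^2 - 4*u + 3) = (u - 4)*(u - 1)*(u - 3)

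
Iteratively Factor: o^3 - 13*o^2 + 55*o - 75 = (o - 5)*(o^2 - 8*o + 15) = (o - 5)*(o - 3)*(o - 5)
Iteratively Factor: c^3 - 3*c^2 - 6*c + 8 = (c + 2)*(c^2 - 5*c + 4) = (c - 1)*(c + 2)*(c - 4)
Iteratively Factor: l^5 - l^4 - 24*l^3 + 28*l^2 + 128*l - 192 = (l - 2)*(l^4 + l^3 - 22*l^2 - 16*l + 96) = (l - 2)*(l + 4)*(l^3 - 3*l^2 - 10*l + 24) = (l - 4)*(l - 2)*(l + 4)*(l^2 + l - 6) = (l - 4)*(l - 2)^2*(l + 4)*(l + 3)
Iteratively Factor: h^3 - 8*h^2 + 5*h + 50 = (h - 5)*(h^2 - 3*h - 10) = (h - 5)*(h + 2)*(h - 5)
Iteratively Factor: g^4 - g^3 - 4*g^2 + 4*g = (g - 1)*(g^3 - 4*g) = (g - 1)*(g + 2)*(g^2 - 2*g) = g*(g - 1)*(g + 2)*(g - 2)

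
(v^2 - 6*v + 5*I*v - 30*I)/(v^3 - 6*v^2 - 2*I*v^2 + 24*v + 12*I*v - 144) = (v + 5*I)/(v^2 - 2*I*v + 24)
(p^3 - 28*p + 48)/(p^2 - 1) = (p^3 - 28*p + 48)/(p^2 - 1)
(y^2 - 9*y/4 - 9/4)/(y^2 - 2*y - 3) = (y + 3/4)/(y + 1)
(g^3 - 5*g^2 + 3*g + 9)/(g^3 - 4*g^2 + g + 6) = (g - 3)/(g - 2)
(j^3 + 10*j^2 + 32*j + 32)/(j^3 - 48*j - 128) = (j + 2)/(j - 8)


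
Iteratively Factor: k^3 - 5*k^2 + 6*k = (k - 2)*(k^2 - 3*k) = k*(k - 2)*(k - 3)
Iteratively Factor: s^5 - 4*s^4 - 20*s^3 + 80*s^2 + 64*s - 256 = (s + 4)*(s^4 - 8*s^3 + 12*s^2 + 32*s - 64) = (s + 2)*(s + 4)*(s^3 - 10*s^2 + 32*s - 32) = (s - 4)*(s + 2)*(s + 4)*(s^2 - 6*s + 8) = (s - 4)^2*(s + 2)*(s + 4)*(s - 2)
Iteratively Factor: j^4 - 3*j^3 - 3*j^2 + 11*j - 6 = (j + 2)*(j^3 - 5*j^2 + 7*j - 3) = (j - 3)*(j + 2)*(j^2 - 2*j + 1) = (j - 3)*(j - 1)*(j + 2)*(j - 1)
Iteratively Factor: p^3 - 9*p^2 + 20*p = (p - 5)*(p^2 - 4*p) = p*(p - 5)*(p - 4)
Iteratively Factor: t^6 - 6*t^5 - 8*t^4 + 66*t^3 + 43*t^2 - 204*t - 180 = (t - 5)*(t^5 - t^4 - 13*t^3 + t^2 + 48*t + 36) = (t - 5)*(t + 2)*(t^4 - 3*t^3 - 7*t^2 + 15*t + 18) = (t - 5)*(t - 3)*(t + 2)*(t^3 - 7*t - 6) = (t - 5)*(t - 3)^2*(t + 2)*(t^2 + 3*t + 2) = (t - 5)*(t - 3)^2*(t + 2)^2*(t + 1)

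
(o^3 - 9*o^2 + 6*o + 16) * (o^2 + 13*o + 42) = o^5 + 4*o^4 - 69*o^3 - 284*o^2 + 460*o + 672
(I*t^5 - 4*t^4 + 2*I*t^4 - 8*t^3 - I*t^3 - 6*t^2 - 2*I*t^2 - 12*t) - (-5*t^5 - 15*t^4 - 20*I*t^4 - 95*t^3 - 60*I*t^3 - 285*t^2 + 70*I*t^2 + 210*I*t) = 5*t^5 + I*t^5 + 11*t^4 + 22*I*t^4 + 87*t^3 + 59*I*t^3 + 279*t^2 - 72*I*t^2 - 12*t - 210*I*t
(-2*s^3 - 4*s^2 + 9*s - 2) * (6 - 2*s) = 4*s^4 - 4*s^3 - 42*s^2 + 58*s - 12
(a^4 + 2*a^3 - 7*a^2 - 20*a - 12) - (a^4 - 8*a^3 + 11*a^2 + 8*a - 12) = 10*a^3 - 18*a^2 - 28*a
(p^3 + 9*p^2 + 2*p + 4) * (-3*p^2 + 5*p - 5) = -3*p^5 - 22*p^4 + 34*p^3 - 47*p^2 + 10*p - 20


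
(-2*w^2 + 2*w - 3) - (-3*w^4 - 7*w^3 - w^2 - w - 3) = 3*w^4 + 7*w^3 - w^2 + 3*w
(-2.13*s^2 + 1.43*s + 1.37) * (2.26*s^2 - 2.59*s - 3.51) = -4.8138*s^4 + 8.7485*s^3 + 6.8688*s^2 - 8.5676*s - 4.8087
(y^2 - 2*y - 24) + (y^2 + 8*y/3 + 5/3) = 2*y^2 + 2*y/3 - 67/3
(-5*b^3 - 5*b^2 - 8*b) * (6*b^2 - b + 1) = -30*b^5 - 25*b^4 - 48*b^3 + 3*b^2 - 8*b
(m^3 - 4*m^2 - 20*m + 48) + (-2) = m^3 - 4*m^2 - 20*m + 46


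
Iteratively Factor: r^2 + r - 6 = (r + 3)*(r - 2)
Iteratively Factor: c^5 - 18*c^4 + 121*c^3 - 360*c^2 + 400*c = (c - 5)*(c^4 - 13*c^3 + 56*c^2 - 80*c) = (c - 5)*(c - 4)*(c^3 - 9*c^2 + 20*c) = (c - 5)*(c - 4)^2*(c^2 - 5*c) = c*(c - 5)*(c - 4)^2*(c - 5)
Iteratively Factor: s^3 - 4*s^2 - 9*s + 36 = (s - 3)*(s^2 - s - 12) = (s - 4)*(s - 3)*(s + 3)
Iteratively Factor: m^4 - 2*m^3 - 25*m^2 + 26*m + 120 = (m - 5)*(m^3 + 3*m^2 - 10*m - 24) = (m - 5)*(m - 3)*(m^2 + 6*m + 8) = (m - 5)*(m - 3)*(m + 4)*(m + 2)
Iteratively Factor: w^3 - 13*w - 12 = (w + 3)*(w^2 - 3*w - 4) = (w - 4)*(w + 3)*(w + 1)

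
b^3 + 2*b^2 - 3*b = b*(b - 1)*(b + 3)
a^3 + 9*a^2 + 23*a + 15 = (a + 1)*(a + 3)*(a + 5)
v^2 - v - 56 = (v - 8)*(v + 7)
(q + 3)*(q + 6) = q^2 + 9*q + 18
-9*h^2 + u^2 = (-3*h + u)*(3*h + u)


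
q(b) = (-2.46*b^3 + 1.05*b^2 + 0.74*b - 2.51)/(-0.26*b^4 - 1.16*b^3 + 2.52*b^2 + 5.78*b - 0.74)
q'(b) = (-7.38*b^2 + 2.1*b + 0.74)/(-0.26*b^4 - 1.16*b^3 + 2.52*b^2 + 5.78*b - 0.74) + (-2.46*b^3 + 1.05*b^2 + 0.74*b - 2.51)*(1.04*b^3 + 3.48*b^2 - 5.04*b - 5.78)/(-0.26*b^4 - 1.16*b^3 + 2.52*b^2 + 5.78*b - 0.74)^2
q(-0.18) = 1.53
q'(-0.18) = 4.25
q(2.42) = -11.11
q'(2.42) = -86.07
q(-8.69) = -2.89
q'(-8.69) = -0.91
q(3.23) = 3.11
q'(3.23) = -3.62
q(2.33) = -6.43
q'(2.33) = -31.41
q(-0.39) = 0.98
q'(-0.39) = 1.76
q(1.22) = -0.61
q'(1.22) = -0.64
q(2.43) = -12.04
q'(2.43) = -100.11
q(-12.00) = -1.42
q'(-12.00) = -0.22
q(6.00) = 1.06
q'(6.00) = -0.18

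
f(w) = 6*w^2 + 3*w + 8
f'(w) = 12*w + 3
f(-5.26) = 158.23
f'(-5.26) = -60.12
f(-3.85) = 85.38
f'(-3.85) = -43.20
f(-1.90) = 23.96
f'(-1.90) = -19.80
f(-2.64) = 41.90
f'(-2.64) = -28.68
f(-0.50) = 8.00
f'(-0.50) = -3.00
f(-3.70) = 79.04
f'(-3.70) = -41.40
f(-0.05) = 7.86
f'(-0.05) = 2.40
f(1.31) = 22.23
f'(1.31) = 18.72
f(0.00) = 8.00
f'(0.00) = 3.00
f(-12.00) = 836.00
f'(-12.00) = -141.00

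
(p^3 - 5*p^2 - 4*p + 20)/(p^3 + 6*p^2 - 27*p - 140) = (p^2 - 4)/(p^2 + 11*p + 28)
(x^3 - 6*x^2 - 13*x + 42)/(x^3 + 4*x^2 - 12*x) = (x^2 - 4*x - 21)/(x*(x + 6))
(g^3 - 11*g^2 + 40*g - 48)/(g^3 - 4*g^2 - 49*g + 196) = (g^2 - 7*g + 12)/(g^2 - 49)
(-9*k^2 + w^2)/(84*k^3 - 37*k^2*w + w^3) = (3*k + w)/(-28*k^2 + 3*k*w + w^2)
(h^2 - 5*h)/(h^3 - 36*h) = (h - 5)/(h^2 - 36)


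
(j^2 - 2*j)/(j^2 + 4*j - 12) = j/(j + 6)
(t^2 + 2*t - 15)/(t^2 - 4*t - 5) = (-t^2 - 2*t + 15)/(-t^2 + 4*t + 5)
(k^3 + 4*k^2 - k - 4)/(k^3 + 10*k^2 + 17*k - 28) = (k + 1)/(k + 7)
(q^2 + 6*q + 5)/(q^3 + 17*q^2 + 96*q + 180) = (q + 1)/(q^2 + 12*q + 36)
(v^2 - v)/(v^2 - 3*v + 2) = v/(v - 2)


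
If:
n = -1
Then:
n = -1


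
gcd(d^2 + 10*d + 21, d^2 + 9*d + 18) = d + 3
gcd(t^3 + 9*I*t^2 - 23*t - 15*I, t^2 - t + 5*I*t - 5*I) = t + 5*I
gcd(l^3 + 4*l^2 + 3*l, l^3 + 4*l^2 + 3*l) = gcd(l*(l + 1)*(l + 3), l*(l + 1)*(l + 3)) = l^3 + 4*l^2 + 3*l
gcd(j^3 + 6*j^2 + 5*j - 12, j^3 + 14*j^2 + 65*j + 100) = j + 4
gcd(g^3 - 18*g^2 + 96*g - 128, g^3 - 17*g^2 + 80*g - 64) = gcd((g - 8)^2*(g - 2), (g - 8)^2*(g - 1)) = g^2 - 16*g + 64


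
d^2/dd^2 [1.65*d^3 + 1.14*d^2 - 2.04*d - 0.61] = 9.9*d + 2.28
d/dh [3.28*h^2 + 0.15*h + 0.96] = 6.56*h + 0.15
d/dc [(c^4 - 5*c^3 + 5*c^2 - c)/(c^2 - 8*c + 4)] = (2*c^5 - 29*c^4 + 96*c^3 - 99*c^2 + 40*c - 4)/(c^4 - 16*c^3 + 72*c^2 - 64*c + 16)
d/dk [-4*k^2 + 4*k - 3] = 4 - 8*k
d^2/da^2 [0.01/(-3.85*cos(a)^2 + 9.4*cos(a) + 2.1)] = (-0.5929*(1 - cos(a)^2)^2 + 1.0857*cos(a)^3 - 1.50345*cos(a)^2 - 1.974*cos(a) + 2.5218)/(-3.85*cos(a)^2 + 9.4*cos(a) + 2.1)^3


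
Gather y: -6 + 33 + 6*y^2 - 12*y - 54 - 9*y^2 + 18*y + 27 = -3*y^2 + 6*y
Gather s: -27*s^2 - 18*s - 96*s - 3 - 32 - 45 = -27*s^2 - 114*s - 80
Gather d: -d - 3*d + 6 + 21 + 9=36 - 4*d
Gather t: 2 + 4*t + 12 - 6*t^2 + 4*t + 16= -6*t^2 + 8*t + 30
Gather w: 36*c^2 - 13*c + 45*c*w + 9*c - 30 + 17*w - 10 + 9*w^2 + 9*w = 36*c^2 - 4*c + 9*w^2 + w*(45*c + 26) - 40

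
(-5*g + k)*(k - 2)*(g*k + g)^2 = -5*g^3*k^3 + 15*g^3*k + 10*g^3 + g^2*k^4 - 3*g^2*k^2 - 2*g^2*k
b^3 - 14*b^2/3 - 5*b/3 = b*(b - 5)*(b + 1/3)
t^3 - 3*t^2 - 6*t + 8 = (t - 4)*(t - 1)*(t + 2)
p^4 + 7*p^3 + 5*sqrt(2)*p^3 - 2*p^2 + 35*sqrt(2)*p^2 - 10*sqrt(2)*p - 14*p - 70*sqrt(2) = (p + 7)*(p - sqrt(2))*(p + sqrt(2))*(p + 5*sqrt(2))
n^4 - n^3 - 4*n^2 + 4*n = n*(n - 2)*(n - 1)*(n + 2)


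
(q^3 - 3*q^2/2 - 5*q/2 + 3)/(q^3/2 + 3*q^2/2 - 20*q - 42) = (2*q^3 - 3*q^2 - 5*q + 6)/(q^3 + 3*q^2 - 40*q - 84)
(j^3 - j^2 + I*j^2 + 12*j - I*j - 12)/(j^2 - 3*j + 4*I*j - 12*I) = (j^2 - j*(1 + 3*I) + 3*I)/(j - 3)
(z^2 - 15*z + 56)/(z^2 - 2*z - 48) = (z - 7)/(z + 6)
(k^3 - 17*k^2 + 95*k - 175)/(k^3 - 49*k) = (k^2 - 10*k + 25)/(k*(k + 7))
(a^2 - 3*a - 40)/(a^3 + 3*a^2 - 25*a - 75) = (a - 8)/(a^2 - 2*a - 15)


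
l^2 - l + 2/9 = (l - 2/3)*(l - 1/3)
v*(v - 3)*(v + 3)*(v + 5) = v^4 + 5*v^3 - 9*v^2 - 45*v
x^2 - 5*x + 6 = (x - 3)*(x - 2)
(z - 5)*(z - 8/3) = z^2 - 23*z/3 + 40/3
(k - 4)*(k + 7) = k^2 + 3*k - 28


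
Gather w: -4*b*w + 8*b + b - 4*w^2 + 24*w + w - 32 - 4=9*b - 4*w^2 + w*(25 - 4*b) - 36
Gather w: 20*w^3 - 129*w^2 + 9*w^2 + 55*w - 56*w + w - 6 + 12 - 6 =20*w^3 - 120*w^2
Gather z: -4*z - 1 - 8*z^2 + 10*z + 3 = -8*z^2 + 6*z + 2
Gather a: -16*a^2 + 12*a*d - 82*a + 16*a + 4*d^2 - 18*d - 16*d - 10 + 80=-16*a^2 + a*(12*d - 66) + 4*d^2 - 34*d + 70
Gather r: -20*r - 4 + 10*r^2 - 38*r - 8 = 10*r^2 - 58*r - 12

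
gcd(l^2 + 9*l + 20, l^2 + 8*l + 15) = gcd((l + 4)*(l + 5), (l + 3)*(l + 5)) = l + 5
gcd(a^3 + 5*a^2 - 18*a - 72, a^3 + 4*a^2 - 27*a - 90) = a^2 + 9*a + 18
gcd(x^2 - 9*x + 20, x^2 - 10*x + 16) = 1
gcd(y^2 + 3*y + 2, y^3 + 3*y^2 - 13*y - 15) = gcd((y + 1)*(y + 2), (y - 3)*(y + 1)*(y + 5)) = y + 1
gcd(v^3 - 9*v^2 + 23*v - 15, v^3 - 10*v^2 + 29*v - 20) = v^2 - 6*v + 5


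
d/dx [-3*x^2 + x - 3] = 1 - 6*x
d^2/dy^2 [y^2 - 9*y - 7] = 2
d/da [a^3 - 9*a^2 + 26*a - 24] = 3*a^2 - 18*a + 26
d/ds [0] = 0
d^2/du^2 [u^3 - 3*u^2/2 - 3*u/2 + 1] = 6*u - 3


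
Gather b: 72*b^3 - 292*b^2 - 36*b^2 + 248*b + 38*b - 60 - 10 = 72*b^3 - 328*b^2 + 286*b - 70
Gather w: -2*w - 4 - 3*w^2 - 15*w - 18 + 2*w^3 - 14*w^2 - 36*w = 2*w^3 - 17*w^2 - 53*w - 22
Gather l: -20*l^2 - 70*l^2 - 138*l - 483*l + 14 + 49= -90*l^2 - 621*l + 63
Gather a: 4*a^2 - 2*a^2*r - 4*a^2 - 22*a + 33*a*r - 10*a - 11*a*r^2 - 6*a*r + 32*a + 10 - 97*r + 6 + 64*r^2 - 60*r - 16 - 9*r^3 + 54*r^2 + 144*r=-2*a^2*r + a*(-11*r^2 + 27*r) - 9*r^3 + 118*r^2 - 13*r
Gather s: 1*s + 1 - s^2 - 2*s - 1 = -s^2 - s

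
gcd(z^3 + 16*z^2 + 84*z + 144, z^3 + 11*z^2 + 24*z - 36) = z^2 + 12*z + 36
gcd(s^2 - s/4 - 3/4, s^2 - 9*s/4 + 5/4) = s - 1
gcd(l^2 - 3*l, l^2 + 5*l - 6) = 1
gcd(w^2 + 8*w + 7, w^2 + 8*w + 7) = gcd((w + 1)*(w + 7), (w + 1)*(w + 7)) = w^2 + 8*w + 7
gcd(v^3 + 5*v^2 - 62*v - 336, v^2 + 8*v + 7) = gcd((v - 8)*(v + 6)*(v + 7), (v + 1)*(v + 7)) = v + 7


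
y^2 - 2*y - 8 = (y - 4)*(y + 2)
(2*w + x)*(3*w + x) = 6*w^2 + 5*w*x + x^2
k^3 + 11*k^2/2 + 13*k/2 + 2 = (k + 1/2)*(k + 1)*(k + 4)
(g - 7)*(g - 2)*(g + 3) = g^3 - 6*g^2 - 13*g + 42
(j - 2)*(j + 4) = j^2 + 2*j - 8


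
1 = 1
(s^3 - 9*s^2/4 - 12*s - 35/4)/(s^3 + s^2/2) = (4*s^3 - 9*s^2 - 48*s - 35)/(2*s^2*(2*s + 1))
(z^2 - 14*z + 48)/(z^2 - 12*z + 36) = (z - 8)/(z - 6)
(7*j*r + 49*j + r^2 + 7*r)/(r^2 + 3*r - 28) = (7*j + r)/(r - 4)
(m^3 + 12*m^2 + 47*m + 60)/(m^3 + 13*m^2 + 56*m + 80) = (m + 3)/(m + 4)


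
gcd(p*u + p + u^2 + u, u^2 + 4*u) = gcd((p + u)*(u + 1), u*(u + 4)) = 1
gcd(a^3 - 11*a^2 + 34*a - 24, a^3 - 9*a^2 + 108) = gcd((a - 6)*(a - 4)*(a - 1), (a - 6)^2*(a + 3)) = a - 6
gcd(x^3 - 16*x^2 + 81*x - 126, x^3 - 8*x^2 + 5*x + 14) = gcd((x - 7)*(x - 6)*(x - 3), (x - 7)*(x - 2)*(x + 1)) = x - 7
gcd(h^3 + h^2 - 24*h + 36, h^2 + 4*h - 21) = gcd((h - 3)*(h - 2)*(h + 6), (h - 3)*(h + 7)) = h - 3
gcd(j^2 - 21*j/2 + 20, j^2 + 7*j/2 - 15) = j - 5/2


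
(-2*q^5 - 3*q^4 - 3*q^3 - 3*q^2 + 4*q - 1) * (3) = -6*q^5 - 9*q^4 - 9*q^3 - 9*q^2 + 12*q - 3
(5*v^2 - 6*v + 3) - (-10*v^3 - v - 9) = 10*v^3 + 5*v^2 - 5*v + 12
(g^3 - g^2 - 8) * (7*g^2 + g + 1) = 7*g^5 - 6*g^4 - 57*g^2 - 8*g - 8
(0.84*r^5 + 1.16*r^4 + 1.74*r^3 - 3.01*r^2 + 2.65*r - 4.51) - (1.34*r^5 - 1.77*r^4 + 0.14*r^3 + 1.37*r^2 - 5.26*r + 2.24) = -0.5*r^5 + 2.93*r^4 + 1.6*r^3 - 4.38*r^2 + 7.91*r - 6.75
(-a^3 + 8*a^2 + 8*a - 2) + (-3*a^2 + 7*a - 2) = -a^3 + 5*a^2 + 15*a - 4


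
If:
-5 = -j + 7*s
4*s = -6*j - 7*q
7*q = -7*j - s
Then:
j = -15/4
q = 55/14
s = -5/4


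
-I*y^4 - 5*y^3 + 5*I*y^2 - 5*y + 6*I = (y - 3*I)*(y - 2*I)*(y - I)*(-I*y + 1)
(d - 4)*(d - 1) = d^2 - 5*d + 4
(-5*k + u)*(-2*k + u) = 10*k^2 - 7*k*u + u^2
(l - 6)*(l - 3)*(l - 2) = l^3 - 11*l^2 + 36*l - 36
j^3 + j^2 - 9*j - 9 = (j - 3)*(j + 1)*(j + 3)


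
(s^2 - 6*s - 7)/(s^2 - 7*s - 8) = (s - 7)/(s - 8)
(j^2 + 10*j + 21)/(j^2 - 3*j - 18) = (j + 7)/(j - 6)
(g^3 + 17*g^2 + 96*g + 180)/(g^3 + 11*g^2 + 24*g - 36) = (g + 5)/(g - 1)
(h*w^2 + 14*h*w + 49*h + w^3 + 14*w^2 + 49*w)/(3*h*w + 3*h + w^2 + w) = (h*w^2 + 14*h*w + 49*h + w^3 + 14*w^2 + 49*w)/(3*h*w + 3*h + w^2 + w)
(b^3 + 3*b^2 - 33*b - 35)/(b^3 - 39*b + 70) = (b + 1)/(b - 2)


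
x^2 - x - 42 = (x - 7)*(x + 6)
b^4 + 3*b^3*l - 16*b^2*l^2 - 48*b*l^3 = b*(b - 4*l)*(b + 3*l)*(b + 4*l)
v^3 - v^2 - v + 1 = (v - 1)^2*(v + 1)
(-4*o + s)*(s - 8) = -4*o*s + 32*o + s^2 - 8*s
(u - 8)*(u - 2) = u^2 - 10*u + 16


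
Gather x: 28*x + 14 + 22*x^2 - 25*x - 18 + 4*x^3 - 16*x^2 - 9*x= 4*x^3 + 6*x^2 - 6*x - 4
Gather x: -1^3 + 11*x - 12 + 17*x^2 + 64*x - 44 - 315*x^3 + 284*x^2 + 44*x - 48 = -315*x^3 + 301*x^2 + 119*x - 105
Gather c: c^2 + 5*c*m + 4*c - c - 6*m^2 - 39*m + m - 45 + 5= c^2 + c*(5*m + 3) - 6*m^2 - 38*m - 40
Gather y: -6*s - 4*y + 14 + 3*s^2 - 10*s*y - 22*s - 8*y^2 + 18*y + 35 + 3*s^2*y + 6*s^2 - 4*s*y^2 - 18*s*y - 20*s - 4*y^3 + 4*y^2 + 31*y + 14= 9*s^2 - 48*s - 4*y^3 + y^2*(-4*s - 4) + y*(3*s^2 - 28*s + 45) + 63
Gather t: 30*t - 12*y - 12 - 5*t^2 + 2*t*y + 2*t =-5*t^2 + t*(2*y + 32) - 12*y - 12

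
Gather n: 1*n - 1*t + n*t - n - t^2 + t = n*t - t^2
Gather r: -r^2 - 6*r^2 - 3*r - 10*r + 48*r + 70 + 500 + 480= -7*r^2 + 35*r + 1050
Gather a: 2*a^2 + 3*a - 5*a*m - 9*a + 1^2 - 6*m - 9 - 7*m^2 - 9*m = 2*a^2 + a*(-5*m - 6) - 7*m^2 - 15*m - 8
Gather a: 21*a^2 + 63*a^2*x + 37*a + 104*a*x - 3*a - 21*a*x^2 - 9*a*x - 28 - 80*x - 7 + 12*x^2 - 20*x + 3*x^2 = a^2*(63*x + 21) + a*(-21*x^2 + 95*x + 34) + 15*x^2 - 100*x - 35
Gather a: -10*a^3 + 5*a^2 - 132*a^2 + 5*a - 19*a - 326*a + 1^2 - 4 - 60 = -10*a^3 - 127*a^2 - 340*a - 63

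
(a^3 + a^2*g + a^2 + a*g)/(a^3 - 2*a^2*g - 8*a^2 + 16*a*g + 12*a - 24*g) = a*(a^2 + a*g + a + g)/(a^3 - 2*a^2*g - 8*a^2 + 16*a*g + 12*a - 24*g)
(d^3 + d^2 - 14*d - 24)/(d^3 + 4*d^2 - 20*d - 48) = (d + 3)/(d + 6)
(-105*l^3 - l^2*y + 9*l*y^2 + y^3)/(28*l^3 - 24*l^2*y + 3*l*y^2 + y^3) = (-15*l^2 + 2*l*y + y^2)/(4*l^2 - 4*l*y + y^2)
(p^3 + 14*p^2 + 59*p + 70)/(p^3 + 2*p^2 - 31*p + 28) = (p^2 + 7*p + 10)/(p^2 - 5*p + 4)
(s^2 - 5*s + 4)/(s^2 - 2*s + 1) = (s - 4)/(s - 1)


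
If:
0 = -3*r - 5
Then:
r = -5/3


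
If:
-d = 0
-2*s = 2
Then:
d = 0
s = -1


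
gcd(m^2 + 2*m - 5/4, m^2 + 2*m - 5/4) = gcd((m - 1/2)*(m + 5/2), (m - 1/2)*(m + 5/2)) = m^2 + 2*m - 5/4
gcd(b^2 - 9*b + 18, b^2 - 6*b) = b - 6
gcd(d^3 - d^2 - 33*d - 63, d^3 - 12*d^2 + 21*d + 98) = d - 7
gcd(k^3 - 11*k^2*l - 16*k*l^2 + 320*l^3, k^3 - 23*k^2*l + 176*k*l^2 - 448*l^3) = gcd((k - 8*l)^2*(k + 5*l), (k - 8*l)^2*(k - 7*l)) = k^2 - 16*k*l + 64*l^2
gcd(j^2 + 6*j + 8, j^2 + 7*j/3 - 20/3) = j + 4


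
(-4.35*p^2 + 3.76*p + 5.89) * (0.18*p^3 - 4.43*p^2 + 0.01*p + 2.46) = -0.783*p^5 + 19.9473*p^4 - 15.6401*p^3 - 36.7561*p^2 + 9.3085*p + 14.4894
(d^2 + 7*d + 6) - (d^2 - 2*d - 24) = 9*d + 30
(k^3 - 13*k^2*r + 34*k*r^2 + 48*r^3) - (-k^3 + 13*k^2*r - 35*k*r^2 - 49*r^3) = 2*k^3 - 26*k^2*r + 69*k*r^2 + 97*r^3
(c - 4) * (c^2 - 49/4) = c^3 - 4*c^2 - 49*c/4 + 49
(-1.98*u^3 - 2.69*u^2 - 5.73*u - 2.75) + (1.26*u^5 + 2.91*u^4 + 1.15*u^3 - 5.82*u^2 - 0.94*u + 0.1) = 1.26*u^5 + 2.91*u^4 - 0.83*u^3 - 8.51*u^2 - 6.67*u - 2.65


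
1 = 1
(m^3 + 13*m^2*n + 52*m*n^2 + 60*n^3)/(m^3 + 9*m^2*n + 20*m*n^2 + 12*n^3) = (m + 5*n)/(m + n)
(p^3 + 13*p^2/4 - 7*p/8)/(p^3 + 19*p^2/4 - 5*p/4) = (p + 7/2)/(p + 5)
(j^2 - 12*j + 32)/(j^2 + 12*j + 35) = (j^2 - 12*j + 32)/(j^2 + 12*j + 35)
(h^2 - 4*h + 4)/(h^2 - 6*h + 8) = (h - 2)/(h - 4)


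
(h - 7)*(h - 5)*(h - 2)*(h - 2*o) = h^4 - 2*h^3*o - 14*h^3 + 28*h^2*o + 59*h^2 - 118*h*o - 70*h + 140*o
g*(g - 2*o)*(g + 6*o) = g^3 + 4*g^2*o - 12*g*o^2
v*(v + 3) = v^2 + 3*v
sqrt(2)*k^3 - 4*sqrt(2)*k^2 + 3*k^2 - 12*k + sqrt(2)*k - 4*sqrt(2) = (k - 4)*(k + sqrt(2))*(sqrt(2)*k + 1)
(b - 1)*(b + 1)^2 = b^3 + b^2 - b - 1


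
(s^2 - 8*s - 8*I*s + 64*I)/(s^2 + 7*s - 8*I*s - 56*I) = (s - 8)/(s + 7)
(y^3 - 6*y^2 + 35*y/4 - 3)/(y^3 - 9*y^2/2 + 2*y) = (y - 3/2)/y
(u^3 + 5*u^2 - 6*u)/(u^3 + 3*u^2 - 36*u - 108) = u*(u - 1)/(u^2 - 3*u - 18)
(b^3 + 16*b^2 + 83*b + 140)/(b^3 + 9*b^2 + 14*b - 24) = (b^2 + 12*b + 35)/(b^2 + 5*b - 6)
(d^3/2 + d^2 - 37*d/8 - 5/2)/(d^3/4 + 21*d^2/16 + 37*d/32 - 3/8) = 4*(4*d^2 - 8*d - 5)/(8*d^2 + 10*d - 3)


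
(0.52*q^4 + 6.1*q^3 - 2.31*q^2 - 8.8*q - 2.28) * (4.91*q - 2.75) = 2.5532*q^5 + 28.521*q^4 - 28.1171*q^3 - 36.8555*q^2 + 13.0052*q + 6.27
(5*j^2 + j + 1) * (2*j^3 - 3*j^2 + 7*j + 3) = 10*j^5 - 13*j^4 + 34*j^3 + 19*j^2 + 10*j + 3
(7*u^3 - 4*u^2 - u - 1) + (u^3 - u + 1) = 8*u^3 - 4*u^2 - 2*u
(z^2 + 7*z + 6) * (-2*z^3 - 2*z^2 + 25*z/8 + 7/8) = -2*z^5 - 16*z^4 - 183*z^3/8 + 43*z^2/4 + 199*z/8 + 21/4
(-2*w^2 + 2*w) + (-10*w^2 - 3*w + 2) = -12*w^2 - w + 2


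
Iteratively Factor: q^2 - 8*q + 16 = (q - 4)*(q - 4)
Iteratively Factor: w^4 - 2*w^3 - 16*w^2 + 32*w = (w + 4)*(w^3 - 6*w^2 + 8*w) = w*(w + 4)*(w^2 - 6*w + 8) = w*(w - 4)*(w + 4)*(w - 2)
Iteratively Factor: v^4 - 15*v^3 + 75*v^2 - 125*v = (v - 5)*(v^3 - 10*v^2 + 25*v) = v*(v - 5)*(v^2 - 10*v + 25) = v*(v - 5)^2*(v - 5)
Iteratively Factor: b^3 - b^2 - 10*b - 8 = (b + 2)*(b^2 - 3*b - 4) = (b - 4)*(b + 2)*(b + 1)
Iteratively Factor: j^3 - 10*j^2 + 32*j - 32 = (j - 4)*(j^2 - 6*j + 8) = (j - 4)*(j - 2)*(j - 4)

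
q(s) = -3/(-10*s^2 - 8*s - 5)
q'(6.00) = 0.00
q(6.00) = 0.01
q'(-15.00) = 0.00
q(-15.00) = 0.00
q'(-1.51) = 0.27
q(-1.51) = 0.19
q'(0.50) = -0.41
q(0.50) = 0.26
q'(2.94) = -0.02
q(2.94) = 0.03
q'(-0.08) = -0.98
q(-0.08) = 0.68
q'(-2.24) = 0.08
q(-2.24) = 0.08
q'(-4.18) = 0.01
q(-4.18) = 0.02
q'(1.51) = -0.07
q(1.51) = 0.08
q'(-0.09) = -0.98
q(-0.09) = 0.69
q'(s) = -3*(20*s + 8)/(-10*s^2 - 8*s - 5)^2 = 12*(-5*s - 2)/(10*s^2 + 8*s + 5)^2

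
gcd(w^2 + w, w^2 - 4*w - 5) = w + 1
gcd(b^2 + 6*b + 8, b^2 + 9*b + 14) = b + 2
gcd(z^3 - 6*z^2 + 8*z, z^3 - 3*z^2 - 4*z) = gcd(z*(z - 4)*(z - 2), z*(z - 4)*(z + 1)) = z^2 - 4*z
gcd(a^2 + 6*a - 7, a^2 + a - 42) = a + 7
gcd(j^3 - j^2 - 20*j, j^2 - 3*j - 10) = j - 5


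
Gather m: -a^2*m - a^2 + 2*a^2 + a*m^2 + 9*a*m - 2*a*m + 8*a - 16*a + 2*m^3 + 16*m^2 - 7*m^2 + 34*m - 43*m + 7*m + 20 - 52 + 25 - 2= a^2 - 8*a + 2*m^3 + m^2*(a + 9) + m*(-a^2 + 7*a - 2) - 9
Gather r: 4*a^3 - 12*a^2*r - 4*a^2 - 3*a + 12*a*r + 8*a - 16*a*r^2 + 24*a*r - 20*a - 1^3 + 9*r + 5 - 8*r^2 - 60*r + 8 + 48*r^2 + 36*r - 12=4*a^3 - 4*a^2 - 15*a + r^2*(40 - 16*a) + r*(-12*a^2 + 36*a - 15)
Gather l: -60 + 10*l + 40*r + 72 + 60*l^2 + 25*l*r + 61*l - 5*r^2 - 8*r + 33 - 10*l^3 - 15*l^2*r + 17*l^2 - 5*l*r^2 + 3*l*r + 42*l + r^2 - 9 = -10*l^3 + l^2*(77 - 15*r) + l*(-5*r^2 + 28*r + 113) - 4*r^2 + 32*r + 36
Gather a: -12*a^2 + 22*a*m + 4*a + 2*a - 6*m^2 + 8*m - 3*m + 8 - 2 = -12*a^2 + a*(22*m + 6) - 6*m^2 + 5*m + 6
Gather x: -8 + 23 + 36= 51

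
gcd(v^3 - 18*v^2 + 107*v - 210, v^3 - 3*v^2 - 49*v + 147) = v - 7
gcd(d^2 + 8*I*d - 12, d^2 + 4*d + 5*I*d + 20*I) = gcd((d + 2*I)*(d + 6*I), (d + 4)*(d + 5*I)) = 1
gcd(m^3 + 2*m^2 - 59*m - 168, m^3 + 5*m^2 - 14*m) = m + 7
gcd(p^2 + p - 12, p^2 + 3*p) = 1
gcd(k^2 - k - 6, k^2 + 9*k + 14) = k + 2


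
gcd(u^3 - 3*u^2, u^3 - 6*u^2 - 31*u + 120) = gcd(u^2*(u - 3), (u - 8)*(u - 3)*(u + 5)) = u - 3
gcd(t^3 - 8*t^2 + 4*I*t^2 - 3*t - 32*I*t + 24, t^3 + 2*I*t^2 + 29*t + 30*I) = t + I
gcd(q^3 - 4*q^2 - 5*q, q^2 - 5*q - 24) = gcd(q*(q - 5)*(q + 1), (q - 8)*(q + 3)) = 1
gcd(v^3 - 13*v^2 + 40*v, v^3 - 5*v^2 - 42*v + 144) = v - 8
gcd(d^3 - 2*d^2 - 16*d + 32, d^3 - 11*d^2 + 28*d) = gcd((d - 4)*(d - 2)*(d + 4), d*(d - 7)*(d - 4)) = d - 4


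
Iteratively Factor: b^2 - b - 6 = (b - 3)*(b + 2)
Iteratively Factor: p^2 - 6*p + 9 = (p - 3)*(p - 3)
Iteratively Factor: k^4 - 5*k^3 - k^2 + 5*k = (k - 5)*(k^3 - k) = k*(k - 5)*(k^2 - 1) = k*(k - 5)*(k - 1)*(k + 1)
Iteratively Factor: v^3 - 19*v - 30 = (v + 2)*(v^2 - 2*v - 15) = (v + 2)*(v + 3)*(v - 5)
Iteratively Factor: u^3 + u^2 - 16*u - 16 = (u + 1)*(u^2 - 16) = (u - 4)*(u + 1)*(u + 4)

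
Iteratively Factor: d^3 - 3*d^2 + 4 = (d + 1)*(d^2 - 4*d + 4) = (d - 2)*(d + 1)*(d - 2)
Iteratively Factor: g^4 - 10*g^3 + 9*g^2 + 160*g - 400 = (g - 5)*(g^3 - 5*g^2 - 16*g + 80) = (g - 5)*(g + 4)*(g^2 - 9*g + 20) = (g - 5)^2*(g + 4)*(g - 4)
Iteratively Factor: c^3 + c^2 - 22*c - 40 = (c + 4)*(c^2 - 3*c - 10) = (c - 5)*(c + 4)*(c + 2)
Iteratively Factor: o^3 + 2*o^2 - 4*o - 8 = (o + 2)*(o^2 - 4) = (o + 2)^2*(o - 2)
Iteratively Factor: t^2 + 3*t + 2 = (t + 1)*(t + 2)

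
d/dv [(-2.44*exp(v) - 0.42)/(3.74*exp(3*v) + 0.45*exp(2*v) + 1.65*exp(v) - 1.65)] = (18.2512*exp(3*v) + 5.8104*exp(2*v) + 0.378*exp(v) + 4.719)*exp(v)/(13.9876*exp(6*v) + 3.366*exp(5*v) + 12.5445*exp(4*v) - 10.857*exp(3*v) + 1.2375*exp(2*v) - 5.445*exp(v) + 2.7225)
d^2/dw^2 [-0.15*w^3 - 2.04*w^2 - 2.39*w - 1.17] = -0.9*w - 4.08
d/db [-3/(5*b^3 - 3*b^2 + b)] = 3*(15*b^2 - 6*b + 1)/(b^2*(5*b^2 - 3*b + 1)^2)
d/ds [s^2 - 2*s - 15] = 2*s - 2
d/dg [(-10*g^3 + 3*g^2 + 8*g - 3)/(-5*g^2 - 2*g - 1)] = 2*(25*g^4 + 20*g^3 + 32*g^2 - 18*g - 7)/(25*g^4 + 20*g^3 + 14*g^2 + 4*g + 1)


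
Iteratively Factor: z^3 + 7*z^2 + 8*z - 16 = (z + 4)*(z^2 + 3*z - 4) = (z + 4)^2*(z - 1)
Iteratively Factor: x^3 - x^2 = (x)*(x^2 - x) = x*(x - 1)*(x)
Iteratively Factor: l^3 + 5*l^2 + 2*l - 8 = (l + 2)*(l^2 + 3*l - 4) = (l - 1)*(l + 2)*(l + 4)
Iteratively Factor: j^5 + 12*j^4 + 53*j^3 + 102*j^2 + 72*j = (j + 4)*(j^4 + 8*j^3 + 21*j^2 + 18*j) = j*(j + 4)*(j^3 + 8*j^2 + 21*j + 18) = j*(j + 3)*(j + 4)*(j^2 + 5*j + 6) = j*(j + 2)*(j + 3)*(j + 4)*(j + 3)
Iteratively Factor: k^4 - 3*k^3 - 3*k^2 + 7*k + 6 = (k + 1)*(k^3 - 4*k^2 + k + 6) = (k - 3)*(k + 1)*(k^2 - k - 2) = (k - 3)*(k + 1)^2*(k - 2)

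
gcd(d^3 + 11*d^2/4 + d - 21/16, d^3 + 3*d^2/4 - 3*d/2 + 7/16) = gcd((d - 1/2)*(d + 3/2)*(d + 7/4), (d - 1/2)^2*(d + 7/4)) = d^2 + 5*d/4 - 7/8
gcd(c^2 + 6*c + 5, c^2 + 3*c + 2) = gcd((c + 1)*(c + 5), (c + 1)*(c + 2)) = c + 1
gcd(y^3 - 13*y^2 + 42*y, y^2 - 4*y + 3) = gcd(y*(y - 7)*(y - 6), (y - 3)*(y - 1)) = 1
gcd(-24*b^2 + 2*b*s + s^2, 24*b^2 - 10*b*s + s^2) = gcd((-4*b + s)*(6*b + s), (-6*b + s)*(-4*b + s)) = -4*b + s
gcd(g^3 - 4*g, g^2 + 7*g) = g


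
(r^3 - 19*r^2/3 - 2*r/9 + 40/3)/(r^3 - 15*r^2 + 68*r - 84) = (r^2 - r/3 - 20/9)/(r^2 - 9*r + 14)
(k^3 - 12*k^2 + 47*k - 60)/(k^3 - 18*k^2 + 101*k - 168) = (k^2 - 9*k + 20)/(k^2 - 15*k + 56)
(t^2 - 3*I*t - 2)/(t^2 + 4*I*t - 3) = (t^2 - 3*I*t - 2)/(t^2 + 4*I*t - 3)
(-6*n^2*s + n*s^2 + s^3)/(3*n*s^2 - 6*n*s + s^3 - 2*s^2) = (-2*n + s)/(s - 2)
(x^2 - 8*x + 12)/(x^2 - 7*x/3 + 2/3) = 3*(x - 6)/(3*x - 1)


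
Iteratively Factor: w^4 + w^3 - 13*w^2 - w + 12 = (w - 3)*(w^3 + 4*w^2 - w - 4) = (w - 3)*(w + 4)*(w^2 - 1) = (w - 3)*(w + 1)*(w + 4)*(w - 1)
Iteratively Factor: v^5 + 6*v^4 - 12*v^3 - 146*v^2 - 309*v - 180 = (v - 5)*(v^4 + 11*v^3 + 43*v^2 + 69*v + 36) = (v - 5)*(v + 3)*(v^3 + 8*v^2 + 19*v + 12) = (v - 5)*(v + 1)*(v + 3)*(v^2 + 7*v + 12) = (v - 5)*(v + 1)*(v + 3)*(v + 4)*(v + 3)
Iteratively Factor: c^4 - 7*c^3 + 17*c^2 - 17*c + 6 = (c - 2)*(c^3 - 5*c^2 + 7*c - 3) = (c - 3)*(c - 2)*(c^2 - 2*c + 1) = (c - 3)*(c - 2)*(c - 1)*(c - 1)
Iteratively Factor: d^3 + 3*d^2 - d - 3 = (d + 3)*(d^2 - 1) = (d + 1)*(d + 3)*(d - 1)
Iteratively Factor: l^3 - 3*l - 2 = (l - 2)*(l^2 + 2*l + 1) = (l - 2)*(l + 1)*(l + 1)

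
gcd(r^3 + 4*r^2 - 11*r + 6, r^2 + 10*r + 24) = r + 6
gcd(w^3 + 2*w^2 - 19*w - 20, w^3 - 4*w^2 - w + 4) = w^2 - 3*w - 4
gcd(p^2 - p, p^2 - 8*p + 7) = p - 1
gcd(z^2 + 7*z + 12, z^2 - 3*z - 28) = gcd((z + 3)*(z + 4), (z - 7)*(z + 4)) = z + 4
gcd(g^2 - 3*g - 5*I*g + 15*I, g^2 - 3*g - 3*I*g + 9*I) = g - 3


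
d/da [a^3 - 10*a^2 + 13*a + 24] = 3*a^2 - 20*a + 13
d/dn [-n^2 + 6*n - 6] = 6 - 2*n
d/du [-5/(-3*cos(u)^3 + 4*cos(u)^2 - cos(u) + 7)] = 5*(9*cos(u)^2 - 8*cos(u) + 1)*sin(u)/(3*cos(u)^3 - 4*cos(u)^2 + cos(u) - 7)^2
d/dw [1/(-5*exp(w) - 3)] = 5*exp(w)/(5*exp(w) + 3)^2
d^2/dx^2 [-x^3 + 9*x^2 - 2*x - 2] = 18 - 6*x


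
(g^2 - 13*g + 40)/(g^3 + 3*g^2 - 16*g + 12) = (g^2 - 13*g + 40)/(g^3 + 3*g^2 - 16*g + 12)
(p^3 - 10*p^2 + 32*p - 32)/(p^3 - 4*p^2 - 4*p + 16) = (p - 4)/(p + 2)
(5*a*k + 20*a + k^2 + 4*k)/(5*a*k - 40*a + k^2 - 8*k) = (k + 4)/(k - 8)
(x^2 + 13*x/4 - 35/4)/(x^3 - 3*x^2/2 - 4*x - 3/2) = (-4*x^2 - 13*x + 35)/(2*(-2*x^3 + 3*x^2 + 8*x + 3))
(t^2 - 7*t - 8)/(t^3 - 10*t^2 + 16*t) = (t + 1)/(t*(t - 2))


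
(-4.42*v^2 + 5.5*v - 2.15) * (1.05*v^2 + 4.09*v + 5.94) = -4.641*v^4 - 12.3028*v^3 - 6.01730000000001*v^2 + 23.8765*v - 12.771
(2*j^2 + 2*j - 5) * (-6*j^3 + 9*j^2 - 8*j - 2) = -12*j^5 + 6*j^4 + 32*j^3 - 65*j^2 + 36*j + 10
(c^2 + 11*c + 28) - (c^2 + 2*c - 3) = 9*c + 31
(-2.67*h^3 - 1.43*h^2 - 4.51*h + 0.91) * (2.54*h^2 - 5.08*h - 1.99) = -6.7818*h^5 + 9.9314*h^4 + 1.1223*h^3 + 28.0679*h^2 + 4.3521*h - 1.8109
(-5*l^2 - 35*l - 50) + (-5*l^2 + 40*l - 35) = -10*l^2 + 5*l - 85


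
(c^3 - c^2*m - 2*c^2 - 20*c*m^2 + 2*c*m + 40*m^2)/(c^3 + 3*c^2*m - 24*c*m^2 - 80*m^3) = (c - 2)/(c + 4*m)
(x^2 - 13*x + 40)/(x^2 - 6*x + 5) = (x - 8)/(x - 1)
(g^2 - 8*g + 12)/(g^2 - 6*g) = (g - 2)/g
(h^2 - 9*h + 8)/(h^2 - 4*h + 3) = (h - 8)/(h - 3)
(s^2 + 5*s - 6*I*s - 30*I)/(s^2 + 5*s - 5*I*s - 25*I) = (s - 6*I)/(s - 5*I)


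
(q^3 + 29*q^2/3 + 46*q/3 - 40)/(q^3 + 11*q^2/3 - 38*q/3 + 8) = (q + 5)/(q - 1)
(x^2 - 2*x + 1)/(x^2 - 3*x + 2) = (x - 1)/(x - 2)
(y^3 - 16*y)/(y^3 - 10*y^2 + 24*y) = (y + 4)/(y - 6)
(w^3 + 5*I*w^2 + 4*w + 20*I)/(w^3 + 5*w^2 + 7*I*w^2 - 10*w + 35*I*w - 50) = (w - 2*I)/(w + 5)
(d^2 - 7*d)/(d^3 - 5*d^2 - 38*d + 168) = d/(d^2 + 2*d - 24)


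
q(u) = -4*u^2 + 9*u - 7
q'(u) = 9 - 8*u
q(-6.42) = -229.65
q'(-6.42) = 60.36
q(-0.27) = -9.72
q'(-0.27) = 11.16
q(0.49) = -3.55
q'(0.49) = 5.08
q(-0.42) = -11.49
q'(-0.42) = 12.36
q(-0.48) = -12.24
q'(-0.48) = 12.84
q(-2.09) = -43.28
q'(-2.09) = 25.72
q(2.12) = -5.90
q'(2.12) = -7.96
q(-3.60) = -91.24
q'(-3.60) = 37.80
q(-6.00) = -205.00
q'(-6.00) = 57.00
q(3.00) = -16.00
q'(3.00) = -15.00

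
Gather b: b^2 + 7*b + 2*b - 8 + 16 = b^2 + 9*b + 8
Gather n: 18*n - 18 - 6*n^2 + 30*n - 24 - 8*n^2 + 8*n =-14*n^2 + 56*n - 42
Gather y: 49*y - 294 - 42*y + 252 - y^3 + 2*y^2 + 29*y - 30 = -y^3 + 2*y^2 + 36*y - 72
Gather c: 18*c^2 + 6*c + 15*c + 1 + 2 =18*c^2 + 21*c + 3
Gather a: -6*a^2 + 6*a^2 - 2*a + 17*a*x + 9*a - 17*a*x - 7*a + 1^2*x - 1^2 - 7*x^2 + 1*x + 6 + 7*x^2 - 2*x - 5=0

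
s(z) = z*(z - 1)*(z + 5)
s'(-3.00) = -2.00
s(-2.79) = 23.37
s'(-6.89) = 82.30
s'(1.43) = 12.57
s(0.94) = -0.34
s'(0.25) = -2.81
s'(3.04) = 47.04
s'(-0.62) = -8.81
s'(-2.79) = -3.97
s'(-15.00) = 550.00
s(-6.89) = -102.74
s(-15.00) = -2400.00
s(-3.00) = 24.00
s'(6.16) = 158.12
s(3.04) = 49.86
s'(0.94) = 5.17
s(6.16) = 354.73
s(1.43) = 3.95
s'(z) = z*(z - 1) + z*(z + 5) + (z - 1)*(z + 5)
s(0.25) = -0.98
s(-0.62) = 4.40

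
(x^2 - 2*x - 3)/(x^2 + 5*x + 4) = (x - 3)/(x + 4)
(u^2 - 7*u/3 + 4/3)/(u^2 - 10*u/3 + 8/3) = (u - 1)/(u - 2)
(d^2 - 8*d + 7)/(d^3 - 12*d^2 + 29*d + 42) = (d - 1)/(d^2 - 5*d - 6)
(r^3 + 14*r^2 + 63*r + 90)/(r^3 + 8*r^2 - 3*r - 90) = (r + 3)/(r - 3)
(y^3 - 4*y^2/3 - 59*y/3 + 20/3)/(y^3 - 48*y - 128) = (3*y^2 - 16*y + 5)/(3*(y^2 - 4*y - 32))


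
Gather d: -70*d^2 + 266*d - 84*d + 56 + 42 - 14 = -70*d^2 + 182*d + 84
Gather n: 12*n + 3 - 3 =12*n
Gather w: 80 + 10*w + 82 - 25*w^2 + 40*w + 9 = -25*w^2 + 50*w + 171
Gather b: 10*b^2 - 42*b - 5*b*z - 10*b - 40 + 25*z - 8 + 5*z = 10*b^2 + b*(-5*z - 52) + 30*z - 48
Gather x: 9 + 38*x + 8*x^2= 8*x^2 + 38*x + 9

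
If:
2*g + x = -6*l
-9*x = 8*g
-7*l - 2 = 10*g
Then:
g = -54/235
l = 2/47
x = 48/235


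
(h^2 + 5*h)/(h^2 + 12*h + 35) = h/(h + 7)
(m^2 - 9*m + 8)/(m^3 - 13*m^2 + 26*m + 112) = (m - 1)/(m^2 - 5*m - 14)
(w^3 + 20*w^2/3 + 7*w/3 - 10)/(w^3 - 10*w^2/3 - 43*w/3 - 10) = (w^2 + 5*w - 6)/(w^2 - 5*w - 6)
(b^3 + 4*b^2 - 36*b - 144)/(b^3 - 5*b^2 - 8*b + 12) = (b^2 + 10*b + 24)/(b^2 + b - 2)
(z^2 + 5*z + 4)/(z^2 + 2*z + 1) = (z + 4)/(z + 1)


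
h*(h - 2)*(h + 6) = h^3 + 4*h^2 - 12*h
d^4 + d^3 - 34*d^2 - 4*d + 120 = (d - 5)*(d - 2)*(d + 2)*(d + 6)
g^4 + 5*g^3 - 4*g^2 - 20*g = g*(g - 2)*(g + 2)*(g + 5)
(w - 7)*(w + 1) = w^2 - 6*w - 7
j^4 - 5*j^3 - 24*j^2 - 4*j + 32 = (j - 8)*(j - 1)*(j + 2)^2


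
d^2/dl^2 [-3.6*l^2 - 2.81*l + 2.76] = -7.20000000000000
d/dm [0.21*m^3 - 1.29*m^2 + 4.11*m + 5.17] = 0.63*m^2 - 2.58*m + 4.11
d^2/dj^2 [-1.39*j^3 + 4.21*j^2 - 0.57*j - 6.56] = 8.42 - 8.34*j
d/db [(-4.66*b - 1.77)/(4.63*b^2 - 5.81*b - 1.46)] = (21.5758*b^2 + 16.3902*b - 3.4801)/(21.4369*b^4 - 53.8006*b^3 + 20.2365*b^2 + 16.9652*b + 2.1316)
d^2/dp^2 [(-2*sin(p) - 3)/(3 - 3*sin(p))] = -(5*sin(p) + 10)/(3*(sin(p) - 1)^2)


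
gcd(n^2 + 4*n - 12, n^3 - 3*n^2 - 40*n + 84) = n^2 + 4*n - 12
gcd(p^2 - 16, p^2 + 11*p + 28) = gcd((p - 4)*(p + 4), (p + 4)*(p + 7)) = p + 4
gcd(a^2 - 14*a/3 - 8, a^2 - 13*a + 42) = a - 6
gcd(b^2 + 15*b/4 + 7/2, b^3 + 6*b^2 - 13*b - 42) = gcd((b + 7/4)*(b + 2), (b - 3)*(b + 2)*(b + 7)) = b + 2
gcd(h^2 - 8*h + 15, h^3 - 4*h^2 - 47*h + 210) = h - 5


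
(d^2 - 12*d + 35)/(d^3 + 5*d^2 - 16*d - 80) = (d^2 - 12*d + 35)/(d^3 + 5*d^2 - 16*d - 80)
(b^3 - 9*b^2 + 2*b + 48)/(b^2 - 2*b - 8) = (b^2 - 11*b + 24)/(b - 4)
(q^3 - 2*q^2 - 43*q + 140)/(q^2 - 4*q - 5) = (q^2 + 3*q - 28)/(q + 1)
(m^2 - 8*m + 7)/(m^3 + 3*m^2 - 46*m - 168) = (m - 1)/(m^2 + 10*m + 24)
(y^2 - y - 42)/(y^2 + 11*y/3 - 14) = 3*(y - 7)/(3*y - 7)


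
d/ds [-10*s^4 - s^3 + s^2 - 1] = s*(-40*s^2 - 3*s + 2)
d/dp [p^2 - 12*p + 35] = 2*p - 12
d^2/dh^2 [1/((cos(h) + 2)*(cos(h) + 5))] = (-4*sin(h)^4 + 11*sin(h)^2 + 385*cos(h)/4 - 21*cos(3*h)/4 + 71)/((cos(h) + 2)^3*(cos(h) + 5)^3)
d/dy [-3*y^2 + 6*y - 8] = 6 - 6*y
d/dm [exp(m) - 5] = exp(m)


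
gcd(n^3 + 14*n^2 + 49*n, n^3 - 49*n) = n^2 + 7*n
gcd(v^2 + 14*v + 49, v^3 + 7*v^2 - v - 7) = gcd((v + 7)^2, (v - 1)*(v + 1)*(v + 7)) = v + 7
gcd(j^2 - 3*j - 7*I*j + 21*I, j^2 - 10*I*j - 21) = j - 7*I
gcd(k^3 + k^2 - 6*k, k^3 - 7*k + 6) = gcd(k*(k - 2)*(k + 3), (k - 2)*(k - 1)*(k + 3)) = k^2 + k - 6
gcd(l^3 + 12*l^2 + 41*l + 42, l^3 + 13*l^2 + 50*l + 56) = l^2 + 9*l + 14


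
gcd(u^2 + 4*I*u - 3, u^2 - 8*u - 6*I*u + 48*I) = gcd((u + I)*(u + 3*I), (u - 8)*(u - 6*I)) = 1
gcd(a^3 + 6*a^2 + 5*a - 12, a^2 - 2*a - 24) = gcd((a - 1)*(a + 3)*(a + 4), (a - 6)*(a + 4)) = a + 4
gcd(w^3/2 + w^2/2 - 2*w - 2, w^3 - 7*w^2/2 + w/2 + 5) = w^2 - w - 2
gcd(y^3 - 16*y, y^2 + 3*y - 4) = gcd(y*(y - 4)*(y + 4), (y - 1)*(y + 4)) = y + 4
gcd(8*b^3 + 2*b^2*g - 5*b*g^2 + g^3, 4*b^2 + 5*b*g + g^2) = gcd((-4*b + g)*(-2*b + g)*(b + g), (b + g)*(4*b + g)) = b + g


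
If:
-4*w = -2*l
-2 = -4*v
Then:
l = 2*w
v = 1/2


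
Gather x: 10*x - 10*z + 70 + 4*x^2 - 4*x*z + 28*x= 4*x^2 + x*(38 - 4*z) - 10*z + 70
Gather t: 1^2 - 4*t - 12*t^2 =-12*t^2 - 4*t + 1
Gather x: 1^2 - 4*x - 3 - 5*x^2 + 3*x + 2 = -5*x^2 - x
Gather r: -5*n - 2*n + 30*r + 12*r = -7*n + 42*r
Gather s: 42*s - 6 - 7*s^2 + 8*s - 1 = -7*s^2 + 50*s - 7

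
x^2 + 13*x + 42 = (x + 6)*(x + 7)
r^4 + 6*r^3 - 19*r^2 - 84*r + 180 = (r - 3)*(r - 2)*(r + 5)*(r + 6)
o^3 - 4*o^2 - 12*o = o*(o - 6)*(o + 2)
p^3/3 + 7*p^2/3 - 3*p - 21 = (p/3 + 1)*(p - 3)*(p + 7)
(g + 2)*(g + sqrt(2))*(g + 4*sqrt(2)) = g^3 + 2*g^2 + 5*sqrt(2)*g^2 + 8*g + 10*sqrt(2)*g + 16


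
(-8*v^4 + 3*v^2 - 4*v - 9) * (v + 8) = -8*v^5 - 64*v^4 + 3*v^3 + 20*v^2 - 41*v - 72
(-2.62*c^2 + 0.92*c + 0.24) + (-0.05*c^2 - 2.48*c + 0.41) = -2.67*c^2 - 1.56*c + 0.65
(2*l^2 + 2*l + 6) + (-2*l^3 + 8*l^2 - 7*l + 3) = -2*l^3 + 10*l^2 - 5*l + 9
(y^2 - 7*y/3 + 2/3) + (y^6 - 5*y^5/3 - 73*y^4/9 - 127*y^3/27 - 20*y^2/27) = y^6 - 5*y^5/3 - 73*y^4/9 - 127*y^3/27 + 7*y^2/27 - 7*y/3 + 2/3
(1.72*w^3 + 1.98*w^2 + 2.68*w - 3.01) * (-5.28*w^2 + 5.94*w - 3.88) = -9.0816*w^5 - 0.237599999999999*w^4 - 9.0628*w^3 + 24.1296*w^2 - 28.2778*w + 11.6788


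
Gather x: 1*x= x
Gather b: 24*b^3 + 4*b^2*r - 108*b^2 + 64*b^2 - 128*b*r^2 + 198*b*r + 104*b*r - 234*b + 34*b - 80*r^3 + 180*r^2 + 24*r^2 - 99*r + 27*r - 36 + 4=24*b^3 + b^2*(4*r - 44) + b*(-128*r^2 + 302*r - 200) - 80*r^3 + 204*r^2 - 72*r - 32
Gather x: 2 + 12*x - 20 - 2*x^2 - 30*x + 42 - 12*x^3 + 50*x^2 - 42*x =-12*x^3 + 48*x^2 - 60*x + 24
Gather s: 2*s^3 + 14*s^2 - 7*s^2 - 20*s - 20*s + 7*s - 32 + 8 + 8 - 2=2*s^3 + 7*s^2 - 33*s - 18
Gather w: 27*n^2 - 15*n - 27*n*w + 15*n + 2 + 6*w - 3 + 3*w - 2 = 27*n^2 + w*(9 - 27*n) - 3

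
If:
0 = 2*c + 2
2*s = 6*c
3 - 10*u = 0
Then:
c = -1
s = -3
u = 3/10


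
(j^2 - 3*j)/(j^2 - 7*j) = (j - 3)/(j - 7)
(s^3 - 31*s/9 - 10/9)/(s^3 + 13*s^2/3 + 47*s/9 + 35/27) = 3*(s - 2)/(3*s + 7)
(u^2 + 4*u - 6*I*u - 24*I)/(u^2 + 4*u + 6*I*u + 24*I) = (u - 6*I)/(u + 6*I)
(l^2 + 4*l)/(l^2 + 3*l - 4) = l/(l - 1)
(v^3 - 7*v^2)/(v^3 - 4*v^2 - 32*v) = v*(7 - v)/(-v^2 + 4*v + 32)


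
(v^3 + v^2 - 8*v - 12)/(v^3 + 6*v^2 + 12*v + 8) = (v - 3)/(v + 2)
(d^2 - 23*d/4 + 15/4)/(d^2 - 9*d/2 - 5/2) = (4*d - 3)/(2*(2*d + 1))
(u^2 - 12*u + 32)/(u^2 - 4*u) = (u - 8)/u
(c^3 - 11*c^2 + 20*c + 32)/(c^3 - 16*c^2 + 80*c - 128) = (c + 1)/(c - 4)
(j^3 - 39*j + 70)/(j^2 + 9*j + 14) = (j^2 - 7*j + 10)/(j + 2)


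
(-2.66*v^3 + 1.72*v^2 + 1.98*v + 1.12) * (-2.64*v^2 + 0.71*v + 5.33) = 7.0224*v^5 - 6.4294*v^4 - 18.1838*v^3 + 7.6166*v^2 + 11.3486*v + 5.9696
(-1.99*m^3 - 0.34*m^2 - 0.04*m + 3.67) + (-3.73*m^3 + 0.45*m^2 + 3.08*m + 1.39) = -5.72*m^3 + 0.11*m^2 + 3.04*m + 5.06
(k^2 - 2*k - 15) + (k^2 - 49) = 2*k^2 - 2*k - 64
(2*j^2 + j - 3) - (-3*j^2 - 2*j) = 5*j^2 + 3*j - 3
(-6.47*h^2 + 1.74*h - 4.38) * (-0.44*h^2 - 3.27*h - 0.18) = 2.8468*h^4 + 20.3913*h^3 - 2.598*h^2 + 14.0094*h + 0.7884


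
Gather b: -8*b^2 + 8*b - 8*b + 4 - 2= 2 - 8*b^2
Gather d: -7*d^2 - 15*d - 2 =-7*d^2 - 15*d - 2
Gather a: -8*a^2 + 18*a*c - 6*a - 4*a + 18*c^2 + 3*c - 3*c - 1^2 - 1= -8*a^2 + a*(18*c - 10) + 18*c^2 - 2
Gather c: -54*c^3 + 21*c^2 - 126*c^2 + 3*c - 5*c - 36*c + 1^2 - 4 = -54*c^3 - 105*c^2 - 38*c - 3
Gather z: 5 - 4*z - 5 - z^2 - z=-z^2 - 5*z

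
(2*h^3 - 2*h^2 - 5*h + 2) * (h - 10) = 2*h^4 - 22*h^3 + 15*h^2 + 52*h - 20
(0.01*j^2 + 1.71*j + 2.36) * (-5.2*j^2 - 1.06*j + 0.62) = -0.052*j^4 - 8.9026*j^3 - 14.0784*j^2 - 1.4414*j + 1.4632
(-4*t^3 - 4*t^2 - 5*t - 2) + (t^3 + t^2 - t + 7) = -3*t^3 - 3*t^2 - 6*t + 5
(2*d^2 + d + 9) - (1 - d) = 2*d^2 + 2*d + 8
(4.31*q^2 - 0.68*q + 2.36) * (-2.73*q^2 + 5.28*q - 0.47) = -11.7663*q^4 + 24.6132*q^3 - 12.0589*q^2 + 12.7804*q - 1.1092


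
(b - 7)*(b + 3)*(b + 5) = b^3 + b^2 - 41*b - 105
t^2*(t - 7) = t^3 - 7*t^2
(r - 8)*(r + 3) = r^2 - 5*r - 24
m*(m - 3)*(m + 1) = m^3 - 2*m^2 - 3*m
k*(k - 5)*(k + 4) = k^3 - k^2 - 20*k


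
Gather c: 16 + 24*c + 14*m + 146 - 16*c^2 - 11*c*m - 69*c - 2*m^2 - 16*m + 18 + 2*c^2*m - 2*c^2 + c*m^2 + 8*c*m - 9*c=c^2*(2*m - 18) + c*(m^2 - 3*m - 54) - 2*m^2 - 2*m + 180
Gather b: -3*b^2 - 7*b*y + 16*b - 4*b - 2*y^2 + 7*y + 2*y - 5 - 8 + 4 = -3*b^2 + b*(12 - 7*y) - 2*y^2 + 9*y - 9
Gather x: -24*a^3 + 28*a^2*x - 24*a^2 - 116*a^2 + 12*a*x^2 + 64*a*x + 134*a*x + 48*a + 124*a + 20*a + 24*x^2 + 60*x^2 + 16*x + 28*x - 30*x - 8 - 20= -24*a^3 - 140*a^2 + 192*a + x^2*(12*a + 84) + x*(28*a^2 + 198*a + 14) - 28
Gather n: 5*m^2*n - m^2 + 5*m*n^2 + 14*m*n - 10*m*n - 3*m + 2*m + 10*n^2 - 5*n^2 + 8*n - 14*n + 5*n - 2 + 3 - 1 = -m^2 - m + n^2*(5*m + 5) + n*(5*m^2 + 4*m - 1)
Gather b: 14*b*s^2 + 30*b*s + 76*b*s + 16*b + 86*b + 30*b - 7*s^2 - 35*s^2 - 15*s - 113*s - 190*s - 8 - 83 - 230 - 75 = b*(14*s^2 + 106*s + 132) - 42*s^2 - 318*s - 396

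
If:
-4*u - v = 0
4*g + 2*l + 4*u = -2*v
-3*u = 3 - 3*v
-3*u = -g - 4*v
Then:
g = -19/5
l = 36/5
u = -1/5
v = 4/5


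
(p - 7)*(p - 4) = p^2 - 11*p + 28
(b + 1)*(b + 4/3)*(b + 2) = b^3 + 13*b^2/3 + 6*b + 8/3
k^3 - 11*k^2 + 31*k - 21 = (k - 7)*(k - 3)*(k - 1)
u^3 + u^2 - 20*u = u*(u - 4)*(u + 5)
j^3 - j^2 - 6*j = j*(j - 3)*(j + 2)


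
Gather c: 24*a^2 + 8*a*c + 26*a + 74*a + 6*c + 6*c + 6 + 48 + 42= 24*a^2 + 100*a + c*(8*a + 12) + 96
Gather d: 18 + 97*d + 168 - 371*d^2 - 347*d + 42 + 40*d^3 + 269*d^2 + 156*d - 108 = 40*d^3 - 102*d^2 - 94*d + 120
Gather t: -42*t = -42*t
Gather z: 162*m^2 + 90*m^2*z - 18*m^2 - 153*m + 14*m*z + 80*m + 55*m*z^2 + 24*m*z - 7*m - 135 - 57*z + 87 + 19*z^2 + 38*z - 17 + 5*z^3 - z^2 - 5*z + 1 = 144*m^2 - 80*m + 5*z^3 + z^2*(55*m + 18) + z*(90*m^2 + 38*m - 24) - 64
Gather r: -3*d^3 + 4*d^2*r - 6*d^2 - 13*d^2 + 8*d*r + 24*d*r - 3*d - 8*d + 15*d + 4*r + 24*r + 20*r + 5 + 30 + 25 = -3*d^3 - 19*d^2 + 4*d + r*(4*d^2 + 32*d + 48) + 60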